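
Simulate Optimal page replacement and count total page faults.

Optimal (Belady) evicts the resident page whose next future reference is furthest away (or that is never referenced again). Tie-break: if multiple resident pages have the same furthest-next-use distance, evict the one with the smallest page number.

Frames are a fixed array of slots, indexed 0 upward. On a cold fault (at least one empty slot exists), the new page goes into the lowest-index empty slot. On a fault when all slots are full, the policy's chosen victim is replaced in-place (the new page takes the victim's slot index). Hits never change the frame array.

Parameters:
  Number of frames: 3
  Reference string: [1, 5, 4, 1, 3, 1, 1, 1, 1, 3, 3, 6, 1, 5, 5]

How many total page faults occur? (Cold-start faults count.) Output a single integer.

Answer: 5

Derivation:
Step 0: ref 1 → FAULT, frames=[1,-,-]
Step 1: ref 5 → FAULT, frames=[1,5,-]
Step 2: ref 4 → FAULT, frames=[1,5,4]
Step 3: ref 1 → HIT, frames=[1,5,4]
Step 4: ref 3 → FAULT (evict 4), frames=[1,5,3]
Step 5: ref 1 → HIT, frames=[1,5,3]
Step 6: ref 1 → HIT, frames=[1,5,3]
Step 7: ref 1 → HIT, frames=[1,5,3]
Step 8: ref 1 → HIT, frames=[1,5,3]
Step 9: ref 3 → HIT, frames=[1,5,3]
Step 10: ref 3 → HIT, frames=[1,5,3]
Step 11: ref 6 → FAULT (evict 3), frames=[1,5,6]
Step 12: ref 1 → HIT, frames=[1,5,6]
Step 13: ref 5 → HIT, frames=[1,5,6]
Step 14: ref 5 → HIT, frames=[1,5,6]
Total faults: 5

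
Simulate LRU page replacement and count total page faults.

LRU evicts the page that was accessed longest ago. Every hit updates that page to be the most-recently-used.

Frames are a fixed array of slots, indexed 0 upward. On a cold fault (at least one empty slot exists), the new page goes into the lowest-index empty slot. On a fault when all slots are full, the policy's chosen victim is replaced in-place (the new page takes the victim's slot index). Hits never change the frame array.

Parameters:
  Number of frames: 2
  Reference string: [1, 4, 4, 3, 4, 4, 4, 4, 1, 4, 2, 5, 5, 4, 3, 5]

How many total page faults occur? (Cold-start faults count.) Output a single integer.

Step 0: ref 1 → FAULT, frames=[1,-]
Step 1: ref 4 → FAULT, frames=[1,4]
Step 2: ref 4 → HIT, frames=[1,4]
Step 3: ref 3 → FAULT (evict 1), frames=[3,4]
Step 4: ref 4 → HIT, frames=[3,4]
Step 5: ref 4 → HIT, frames=[3,4]
Step 6: ref 4 → HIT, frames=[3,4]
Step 7: ref 4 → HIT, frames=[3,4]
Step 8: ref 1 → FAULT (evict 3), frames=[1,4]
Step 9: ref 4 → HIT, frames=[1,4]
Step 10: ref 2 → FAULT (evict 1), frames=[2,4]
Step 11: ref 5 → FAULT (evict 4), frames=[2,5]
Step 12: ref 5 → HIT, frames=[2,5]
Step 13: ref 4 → FAULT (evict 2), frames=[4,5]
Step 14: ref 3 → FAULT (evict 5), frames=[4,3]
Step 15: ref 5 → FAULT (evict 4), frames=[5,3]
Total faults: 9

Answer: 9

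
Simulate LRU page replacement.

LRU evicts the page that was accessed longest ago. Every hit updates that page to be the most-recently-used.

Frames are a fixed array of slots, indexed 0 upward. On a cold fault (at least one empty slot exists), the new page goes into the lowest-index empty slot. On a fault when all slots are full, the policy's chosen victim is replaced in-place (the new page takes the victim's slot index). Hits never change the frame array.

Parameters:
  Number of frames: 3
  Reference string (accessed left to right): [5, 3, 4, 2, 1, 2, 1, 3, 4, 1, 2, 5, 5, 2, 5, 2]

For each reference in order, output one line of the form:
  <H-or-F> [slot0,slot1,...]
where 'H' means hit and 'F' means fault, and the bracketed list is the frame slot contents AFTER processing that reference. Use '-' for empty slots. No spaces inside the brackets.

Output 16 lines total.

F [5,-,-]
F [5,3,-]
F [5,3,4]
F [2,3,4]
F [2,1,4]
H [2,1,4]
H [2,1,4]
F [2,1,3]
F [4,1,3]
H [4,1,3]
F [4,1,2]
F [5,1,2]
H [5,1,2]
H [5,1,2]
H [5,1,2]
H [5,1,2]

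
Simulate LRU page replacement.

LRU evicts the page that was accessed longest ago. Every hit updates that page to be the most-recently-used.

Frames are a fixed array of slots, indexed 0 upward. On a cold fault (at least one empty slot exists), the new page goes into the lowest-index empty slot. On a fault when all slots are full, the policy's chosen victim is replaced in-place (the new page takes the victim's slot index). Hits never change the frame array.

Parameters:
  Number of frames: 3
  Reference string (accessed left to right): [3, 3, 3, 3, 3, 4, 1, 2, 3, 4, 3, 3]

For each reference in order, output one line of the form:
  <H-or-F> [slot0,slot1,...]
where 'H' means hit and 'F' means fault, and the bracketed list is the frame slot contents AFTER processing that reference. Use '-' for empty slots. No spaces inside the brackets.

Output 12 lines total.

F [3,-,-]
H [3,-,-]
H [3,-,-]
H [3,-,-]
H [3,-,-]
F [3,4,-]
F [3,4,1]
F [2,4,1]
F [2,3,1]
F [2,3,4]
H [2,3,4]
H [2,3,4]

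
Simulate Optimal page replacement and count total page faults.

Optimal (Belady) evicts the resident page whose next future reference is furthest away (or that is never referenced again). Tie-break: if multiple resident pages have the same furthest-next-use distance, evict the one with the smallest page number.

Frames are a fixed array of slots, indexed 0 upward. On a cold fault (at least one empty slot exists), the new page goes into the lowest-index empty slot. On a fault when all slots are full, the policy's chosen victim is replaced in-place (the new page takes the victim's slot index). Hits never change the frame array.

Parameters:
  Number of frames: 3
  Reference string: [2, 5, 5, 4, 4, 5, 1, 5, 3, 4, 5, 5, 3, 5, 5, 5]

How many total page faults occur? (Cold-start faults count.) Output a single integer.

Step 0: ref 2 → FAULT, frames=[2,-,-]
Step 1: ref 5 → FAULT, frames=[2,5,-]
Step 2: ref 5 → HIT, frames=[2,5,-]
Step 3: ref 4 → FAULT, frames=[2,5,4]
Step 4: ref 4 → HIT, frames=[2,5,4]
Step 5: ref 5 → HIT, frames=[2,5,4]
Step 6: ref 1 → FAULT (evict 2), frames=[1,5,4]
Step 7: ref 5 → HIT, frames=[1,5,4]
Step 8: ref 3 → FAULT (evict 1), frames=[3,5,4]
Step 9: ref 4 → HIT, frames=[3,5,4]
Step 10: ref 5 → HIT, frames=[3,5,4]
Step 11: ref 5 → HIT, frames=[3,5,4]
Step 12: ref 3 → HIT, frames=[3,5,4]
Step 13: ref 5 → HIT, frames=[3,5,4]
Step 14: ref 5 → HIT, frames=[3,5,4]
Step 15: ref 5 → HIT, frames=[3,5,4]
Total faults: 5

Answer: 5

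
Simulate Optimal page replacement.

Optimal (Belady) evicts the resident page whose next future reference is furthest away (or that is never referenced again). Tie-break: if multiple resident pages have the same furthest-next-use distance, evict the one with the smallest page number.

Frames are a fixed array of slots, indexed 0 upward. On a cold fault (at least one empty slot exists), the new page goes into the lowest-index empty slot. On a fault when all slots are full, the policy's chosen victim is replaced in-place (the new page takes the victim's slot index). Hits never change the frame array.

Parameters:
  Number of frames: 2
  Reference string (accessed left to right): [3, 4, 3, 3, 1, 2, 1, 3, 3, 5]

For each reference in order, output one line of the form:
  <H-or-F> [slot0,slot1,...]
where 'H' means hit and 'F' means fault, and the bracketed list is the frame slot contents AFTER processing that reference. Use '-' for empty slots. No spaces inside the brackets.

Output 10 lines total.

F [3,-]
F [3,4]
H [3,4]
H [3,4]
F [3,1]
F [2,1]
H [2,1]
F [2,3]
H [2,3]
F [5,3]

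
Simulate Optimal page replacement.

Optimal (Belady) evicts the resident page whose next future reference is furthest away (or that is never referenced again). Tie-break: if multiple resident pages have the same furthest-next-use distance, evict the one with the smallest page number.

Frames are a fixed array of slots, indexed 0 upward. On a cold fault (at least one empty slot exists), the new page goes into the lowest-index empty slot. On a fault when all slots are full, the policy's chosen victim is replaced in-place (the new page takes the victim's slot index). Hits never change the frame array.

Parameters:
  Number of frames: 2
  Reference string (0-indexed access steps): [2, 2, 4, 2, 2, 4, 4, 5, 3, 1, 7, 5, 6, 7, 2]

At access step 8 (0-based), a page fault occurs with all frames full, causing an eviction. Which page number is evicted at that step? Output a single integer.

Answer: 2

Derivation:
Step 0: ref 2 -> FAULT, frames=[2,-]
Step 1: ref 2 -> HIT, frames=[2,-]
Step 2: ref 4 -> FAULT, frames=[2,4]
Step 3: ref 2 -> HIT, frames=[2,4]
Step 4: ref 2 -> HIT, frames=[2,4]
Step 5: ref 4 -> HIT, frames=[2,4]
Step 6: ref 4 -> HIT, frames=[2,4]
Step 7: ref 5 -> FAULT, evict 4, frames=[2,5]
Step 8: ref 3 -> FAULT, evict 2, frames=[3,5]
At step 8: evicted page 2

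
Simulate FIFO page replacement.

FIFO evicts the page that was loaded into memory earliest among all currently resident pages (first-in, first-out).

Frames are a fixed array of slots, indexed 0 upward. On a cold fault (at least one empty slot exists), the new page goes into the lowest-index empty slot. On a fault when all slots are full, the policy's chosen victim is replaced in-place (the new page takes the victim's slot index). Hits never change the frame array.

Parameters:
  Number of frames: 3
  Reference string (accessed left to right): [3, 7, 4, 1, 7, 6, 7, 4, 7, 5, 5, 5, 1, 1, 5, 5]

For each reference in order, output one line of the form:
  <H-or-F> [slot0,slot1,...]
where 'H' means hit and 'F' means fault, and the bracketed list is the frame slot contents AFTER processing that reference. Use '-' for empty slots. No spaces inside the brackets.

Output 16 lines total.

F [3,-,-]
F [3,7,-]
F [3,7,4]
F [1,7,4]
H [1,7,4]
F [1,6,4]
F [1,6,7]
F [4,6,7]
H [4,6,7]
F [4,5,7]
H [4,5,7]
H [4,5,7]
F [4,5,1]
H [4,5,1]
H [4,5,1]
H [4,5,1]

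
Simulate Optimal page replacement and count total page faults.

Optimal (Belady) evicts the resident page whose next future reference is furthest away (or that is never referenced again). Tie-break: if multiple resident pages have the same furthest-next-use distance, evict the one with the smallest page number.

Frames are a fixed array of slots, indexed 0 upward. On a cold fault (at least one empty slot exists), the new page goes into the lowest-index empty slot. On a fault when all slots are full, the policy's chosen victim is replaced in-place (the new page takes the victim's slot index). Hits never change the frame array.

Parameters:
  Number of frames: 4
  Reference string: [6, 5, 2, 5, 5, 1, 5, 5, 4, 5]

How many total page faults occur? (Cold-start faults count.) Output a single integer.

Answer: 5

Derivation:
Step 0: ref 6 → FAULT, frames=[6,-,-,-]
Step 1: ref 5 → FAULT, frames=[6,5,-,-]
Step 2: ref 2 → FAULT, frames=[6,5,2,-]
Step 3: ref 5 → HIT, frames=[6,5,2,-]
Step 4: ref 5 → HIT, frames=[6,5,2,-]
Step 5: ref 1 → FAULT, frames=[6,5,2,1]
Step 6: ref 5 → HIT, frames=[6,5,2,1]
Step 7: ref 5 → HIT, frames=[6,5,2,1]
Step 8: ref 4 → FAULT (evict 1), frames=[6,5,2,4]
Step 9: ref 5 → HIT, frames=[6,5,2,4]
Total faults: 5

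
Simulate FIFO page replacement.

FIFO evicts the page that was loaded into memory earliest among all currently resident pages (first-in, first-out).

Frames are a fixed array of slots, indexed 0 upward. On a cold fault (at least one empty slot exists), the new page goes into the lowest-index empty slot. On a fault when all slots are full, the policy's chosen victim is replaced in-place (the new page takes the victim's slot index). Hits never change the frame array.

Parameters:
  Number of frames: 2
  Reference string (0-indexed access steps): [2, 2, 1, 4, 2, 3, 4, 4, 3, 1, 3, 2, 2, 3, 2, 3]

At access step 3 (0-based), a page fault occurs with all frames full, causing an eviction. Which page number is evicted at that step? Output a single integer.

Answer: 2

Derivation:
Step 0: ref 2 -> FAULT, frames=[2,-]
Step 1: ref 2 -> HIT, frames=[2,-]
Step 2: ref 1 -> FAULT, frames=[2,1]
Step 3: ref 4 -> FAULT, evict 2, frames=[4,1]
At step 3: evicted page 2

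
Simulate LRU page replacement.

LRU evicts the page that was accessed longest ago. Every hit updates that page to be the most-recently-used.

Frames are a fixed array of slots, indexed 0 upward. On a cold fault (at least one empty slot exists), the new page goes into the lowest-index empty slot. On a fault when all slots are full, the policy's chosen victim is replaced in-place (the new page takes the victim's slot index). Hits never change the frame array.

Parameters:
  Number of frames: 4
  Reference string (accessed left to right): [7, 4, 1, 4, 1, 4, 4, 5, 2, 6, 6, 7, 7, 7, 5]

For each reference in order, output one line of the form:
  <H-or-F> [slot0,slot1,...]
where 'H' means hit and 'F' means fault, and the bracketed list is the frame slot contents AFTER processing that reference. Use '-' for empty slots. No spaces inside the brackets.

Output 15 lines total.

F [7,-,-,-]
F [7,4,-,-]
F [7,4,1,-]
H [7,4,1,-]
H [7,4,1,-]
H [7,4,1,-]
H [7,4,1,-]
F [7,4,1,5]
F [2,4,1,5]
F [2,4,6,5]
H [2,4,6,5]
F [2,7,6,5]
H [2,7,6,5]
H [2,7,6,5]
H [2,7,6,5]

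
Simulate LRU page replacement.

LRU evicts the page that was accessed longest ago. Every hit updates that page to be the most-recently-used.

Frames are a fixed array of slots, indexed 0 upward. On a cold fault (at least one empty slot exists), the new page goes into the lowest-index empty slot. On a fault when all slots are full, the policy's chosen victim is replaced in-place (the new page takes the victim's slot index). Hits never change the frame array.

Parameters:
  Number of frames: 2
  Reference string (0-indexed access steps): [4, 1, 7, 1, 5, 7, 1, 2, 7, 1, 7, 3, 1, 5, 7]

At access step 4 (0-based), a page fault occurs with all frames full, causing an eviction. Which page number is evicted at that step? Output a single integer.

Step 0: ref 4 -> FAULT, frames=[4,-]
Step 1: ref 1 -> FAULT, frames=[4,1]
Step 2: ref 7 -> FAULT, evict 4, frames=[7,1]
Step 3: ref 1 -> HIT, frames=[7,1]
Step 4: ref 5 -> FAULT, evict 7, frames=[5,1]
At step 4: evicted page 7

Answer: 7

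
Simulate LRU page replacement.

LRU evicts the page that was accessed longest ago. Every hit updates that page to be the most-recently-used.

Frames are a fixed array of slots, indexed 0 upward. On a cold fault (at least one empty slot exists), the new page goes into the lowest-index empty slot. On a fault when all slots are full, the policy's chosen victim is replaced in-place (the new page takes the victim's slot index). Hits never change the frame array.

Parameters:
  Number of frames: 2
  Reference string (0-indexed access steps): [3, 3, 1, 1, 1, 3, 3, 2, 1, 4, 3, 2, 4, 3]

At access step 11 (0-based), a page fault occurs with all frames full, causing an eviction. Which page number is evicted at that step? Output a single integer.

Step 0: ref 3 -> FAULT, frames=[3,-]
Step 1: ref 3 -> HIT, frames=[3,-]
Step 2: ref 1 -> FAULT, frames=[3,1]
Step 3: ref 1 -> HIT, frames=[3,1]
Step 4: ref 1 -> HIT, frames=[3,1]
Step 5: ref 3 -> HIT, frames=[3,1]
Step 6: ref 3 -> HIT, frames=[3,1]
Step 7: ref 2 -> FAULT, evict 1, frames=[3,2]
Step 8: ref 1 -> FAULT, evict 3, frames=[1,2]
Step 9: ref 4 -> FAULT, evict 2, frames=[1,4]
Step 10: ref 3 -> FAULT, evict 1, frames=[3,4]
Step 11: ref 2 -> FAULT, evict 4, frames=[3,2]
At step 11: evicted page 4

Answer: 4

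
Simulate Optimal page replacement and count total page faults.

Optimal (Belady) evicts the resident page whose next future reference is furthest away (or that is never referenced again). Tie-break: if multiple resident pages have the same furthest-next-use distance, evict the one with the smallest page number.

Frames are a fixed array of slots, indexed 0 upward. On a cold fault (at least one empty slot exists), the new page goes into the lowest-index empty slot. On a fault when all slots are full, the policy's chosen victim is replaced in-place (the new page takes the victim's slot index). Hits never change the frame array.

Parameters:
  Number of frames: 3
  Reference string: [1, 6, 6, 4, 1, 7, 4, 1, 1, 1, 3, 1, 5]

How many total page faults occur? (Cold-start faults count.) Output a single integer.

Answer: 6

Derivation:
Step 0: ref 1 → FAULT, frames=[1,-,-]
Step 1: ref 6 → FAULT, frames=[1,6,-]
Step 2: ref 6 → HIT, frames=[1,6,-]
Step 3: ref 4 → FAULT, frames=[1,6,4]
Step 4: ref 1 → HIT, frames=[1,6,4]
Step 5: ref 7 → FAULT (evict 6), frames=[1,7,4]
Step 6: ref 4 → HIT, frames=[1,7,4]
Step 7: ref 1 → HIT, frames=[1,7,4]
Step 8: ref 1 → HIT, frames=[1,7,4]
Step 9: ref 1 → HIT, frames=[1,7,4]
Step 10: ref 3 → FAULT (evict 4), frames=[1,7,3]
Step 11: ref 1 → HIT, frames=[1,7,3]
Step 12: ref 5 → FAULT (evict 1), frames=[5,7,3]
Total faults: 6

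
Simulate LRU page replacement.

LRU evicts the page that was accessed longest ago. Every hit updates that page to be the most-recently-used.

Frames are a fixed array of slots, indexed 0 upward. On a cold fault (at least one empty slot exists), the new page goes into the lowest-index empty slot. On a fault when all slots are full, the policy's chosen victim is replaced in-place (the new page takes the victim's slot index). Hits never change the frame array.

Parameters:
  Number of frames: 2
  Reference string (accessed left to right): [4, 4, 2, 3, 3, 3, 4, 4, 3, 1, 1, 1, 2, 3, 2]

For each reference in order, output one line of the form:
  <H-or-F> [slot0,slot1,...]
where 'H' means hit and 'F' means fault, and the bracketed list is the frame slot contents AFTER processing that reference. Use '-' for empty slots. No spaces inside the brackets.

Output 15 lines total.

F [4,-]
H [4,-]
F [4,2]
F [3,2]
H [3,2]
H [3,2]
F [3,4]
H [3,4]
H [3,4]
F [3,1]
H [3,1]
H [3,1]
F [2,1]
F [2,3]
H [2,3]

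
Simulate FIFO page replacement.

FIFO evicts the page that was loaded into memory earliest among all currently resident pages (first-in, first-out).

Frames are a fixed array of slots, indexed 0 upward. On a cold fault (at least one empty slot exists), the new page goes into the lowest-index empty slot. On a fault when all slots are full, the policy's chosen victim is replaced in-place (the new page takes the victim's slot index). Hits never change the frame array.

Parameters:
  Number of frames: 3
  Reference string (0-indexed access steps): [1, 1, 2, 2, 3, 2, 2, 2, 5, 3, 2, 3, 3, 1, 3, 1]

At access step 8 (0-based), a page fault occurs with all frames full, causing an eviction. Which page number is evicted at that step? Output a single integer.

Step 0: ref 1 -> FAULT, frames=[1,-,-]
Step 1: ref 1 -> HIT, frames=[1,-,-]
Step 2: ref 2 -> FAULT, frames=[1,2,-]
Step 3: ref 2 -> HIT, frames=[1,2,-]
Step 4: ref 3 -> FAULT, frames=[1,2,3]
Step 5: ref 2 -> HIT, frames=[1,2,3]
Step 6: ref 2 -> HIT, frames=[1,2,3]
Step 7: ref 2 -> HIT, frames=[1,2,3]
Step 8: ref 5 -> FAULT, evict 1, frames=[5,2,3]
At step 8: evicted page 1

Answer: 1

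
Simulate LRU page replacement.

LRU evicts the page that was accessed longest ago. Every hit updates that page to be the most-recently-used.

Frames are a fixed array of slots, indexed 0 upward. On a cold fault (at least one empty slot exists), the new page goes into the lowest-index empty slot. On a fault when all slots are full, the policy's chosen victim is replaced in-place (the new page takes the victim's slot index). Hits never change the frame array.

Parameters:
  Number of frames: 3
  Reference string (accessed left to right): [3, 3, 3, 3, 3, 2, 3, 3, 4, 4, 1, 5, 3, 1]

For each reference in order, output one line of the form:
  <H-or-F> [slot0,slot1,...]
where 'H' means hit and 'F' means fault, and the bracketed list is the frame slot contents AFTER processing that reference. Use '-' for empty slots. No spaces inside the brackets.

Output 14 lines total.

F [3,-,-]
H [3,-,-]
H [3,-,-]
H [3,-,-]
H [3,-,-]
F [3,2,-]
H [3,2,-]
H [3,2,-]
F [3,2,4]
H [3,2,4]
F [3,1,4]
F [5,1,4]
F [5,1,3]
H [5,1,3]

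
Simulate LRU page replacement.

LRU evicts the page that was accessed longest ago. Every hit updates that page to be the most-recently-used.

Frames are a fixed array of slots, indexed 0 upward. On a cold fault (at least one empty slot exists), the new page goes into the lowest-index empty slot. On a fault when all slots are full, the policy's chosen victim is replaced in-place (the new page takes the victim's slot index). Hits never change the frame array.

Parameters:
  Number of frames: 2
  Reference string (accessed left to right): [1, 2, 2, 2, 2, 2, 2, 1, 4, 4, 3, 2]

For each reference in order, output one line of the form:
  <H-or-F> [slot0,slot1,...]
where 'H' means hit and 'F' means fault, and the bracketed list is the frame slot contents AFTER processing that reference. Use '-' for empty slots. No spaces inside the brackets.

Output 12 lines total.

F [1,-]
F [1,2]
H [1,2]
H [1,2]
H [1,2]
H [1,2]
H [1,2]
H [1,2]
F [1,4]
H [1,4]
F [3,4]
F [3,2]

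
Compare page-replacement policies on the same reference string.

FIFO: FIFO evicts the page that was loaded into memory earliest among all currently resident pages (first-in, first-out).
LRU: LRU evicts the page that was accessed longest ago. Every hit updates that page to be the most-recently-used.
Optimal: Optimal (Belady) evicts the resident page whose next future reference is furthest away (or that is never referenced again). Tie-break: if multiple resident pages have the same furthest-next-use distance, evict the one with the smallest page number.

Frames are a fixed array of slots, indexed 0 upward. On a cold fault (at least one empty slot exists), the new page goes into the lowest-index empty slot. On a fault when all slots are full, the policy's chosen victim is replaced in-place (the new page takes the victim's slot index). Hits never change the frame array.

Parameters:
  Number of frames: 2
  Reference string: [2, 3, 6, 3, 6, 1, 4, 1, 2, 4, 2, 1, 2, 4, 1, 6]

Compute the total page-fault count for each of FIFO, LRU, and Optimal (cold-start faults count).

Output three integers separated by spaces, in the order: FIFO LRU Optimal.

Answer: 9 11 9

Derivation:
--- FIFO ---
  step 0: ref 2 -> FAULT, frames=[2,-] (faults so far: 1)
  step 1: ref 3 -> FAULT, frames=[2,3] (faults so far: 2)
  step 2: ref 6 -> FAULT, evict 2, frames=[6,3] (faults so far: 3)
  step 3: ref 3 -> HIT, frames=[6,3] (faults so far: 3)
  step 4: ref 6 -> HIT, frames=[6,3] (faults so far: 3)
  step 5: ref 1 -> FAULT, evict 3, frames=[6,1] (faults so far: 4)
  step 6: ref 4 -> FAULT, evict 6, frames=[4,1] (faults so far: 5)
  step 7: ref 1 -> HIT, frames=[4,1] (faults so far: 5)
  step 8: ref 2 -> FAULT, evict 1, frames=[4,2] (faults so far: 6)
  step 9: ref 4 -> HIT, frames=[4,2] (faults so far: 6)
  step 10: ref 2 -> HIT, frames=[4,2] (faults so far: 6)
  step 11: ref 1 -> FAULT, evict 4, frames=[1,2] (faults so far: 7)
  step 12: ref 2 -> HIT, frames=[1,2] (faults so far: 7)
  step 13: ref 4 -> FAULT, evict 2, frames=[1,4] (faults so far: 8)
  step 14: ref 1 -> HIT, frames=[1,4] (faults so far: 8)
  step 15: ref 6 -> FAULT, evict 1, frames=[6,4] (faults so far: 9)
  FIFO total faults: 9
--- LRU ---
  step 0: ref 2 -> FAULT, frames=[2,-] (faults so far: 1)
  step 1: ref 3 -> FAULT, frames=[2,3] (faults so far: 2)
  step 2: ref 6 -> FAULT, evict 2, frames=[6,3] (faults so far: 3)
  step 3: ref 3 -> HIT, frames=[6,3] (faults so far: 3)
  step 4: ref 6 -> HIT, frames=[6,3] (faults so far: 3)
  step 5: ref 1 -> FAULT, evict 3, frames=[6,1] (faults so far: 4)
  step 6: ref 4 -> FAULT, evict 6, frames=[4,1] (faults so far: 5)
  step 7: ref 1 -> HIT, frames=[4,1] (faults so far: 5)
  step 8: ref 2 -> FAULT, evict 4, frames=[2,1] (faults so far: 6)
  step 9: ref 4 -> FAULT, evict 1, frames=[2,4] (faults so far: 7)
  step 10: ref 2 -> HIT, frames=[2,4] (faults so far: 7)
  step 11: ref 1 -> FAULT, evict 4, frames=[2,1] (faults so far: 8)
  step 12: ref 2 -> HIT, frames=[2,1] (faults so far: 8)
  step 13: ref 4 -> FAULT, evict 1, frames=[2,4] (faults so far: 9)
  step 14: ref 1 -> FAULT, evict 2, frames=[1,4] (faults so far: 10)
  step 15: ref 6 -> FAULT, evict 4, frames=[1,6] (faults so far: 11)
  LRU total faults: 11
--- Optimal ---
  step 0: ref 2 -> FAULT, frames=[2,-] (faults so far: 1)
  step 1: ref 3 -> FAULT, frames=[2,3] (faults so far: 2)
  step 2: ref 6 -> FAULT, evict 2, frames=[6,3] (faults so far: 3)
  step 3: ref 3 -> HIT, frames=[6,3] (faults so far: 3)
  step 4: ref 6 -> HIT, frames=[6,3] (faults so far: 3)
  step 5: ref 1 -> FAULT, evict 3, frames=[6,1] (faults so far: 4)
  step 6: ref 4 -> FAULT, evict 6, frames=[4,1] (faults so far: 5)
  step 7: ref 1 -> HIT, frames=[4,1] (faults so far: 5)
  step 8: ref 2 -> FAULT, evict 1, frames=[4,2] (faults so far: 6)
  step 9: ref 4 -> HIT, frames=[4,2] (faults so far: 6)
  step 10: ref 2 -> HIT, frames=[4,2] (faults so far: 6)
  step 11: ref 1 -> FAULT, evict 4, frames=[1,2] (faults so far: 7)
  step 12: ref 2 -> HIT, frames=[1,2] (faults so far: 7)
  step 13: ref 4 -> FAULT, evict 2, frames=[1,4] (faults so far: 8)
  step 14: ref 1 -> HIT, frames=[1,4] (faults so far: 8)
  step 15: ref 6 -> FAULT, evict 1, frames=[6,4] (faults so far: 9)
  Optimal total faults: 9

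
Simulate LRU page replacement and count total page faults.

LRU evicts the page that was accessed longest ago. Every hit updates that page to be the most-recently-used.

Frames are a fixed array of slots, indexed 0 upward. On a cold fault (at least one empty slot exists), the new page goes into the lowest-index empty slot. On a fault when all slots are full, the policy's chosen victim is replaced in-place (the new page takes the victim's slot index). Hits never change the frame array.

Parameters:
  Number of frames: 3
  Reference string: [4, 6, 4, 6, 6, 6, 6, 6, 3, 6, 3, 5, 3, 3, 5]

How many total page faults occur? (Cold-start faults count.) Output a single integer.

Step 0: ref 4 → FAULT, frames=[4,-,-]
Step 1: ref 6 → FAULT, frames=[4,6,-]
Step 2: ref 4 → HIT, frames=[4,6,-]
Step 3: ref 6 → HIT, frames=[4,6,-]
Step 4: ref 6 → HIT, frames=[4,6,-]
Step 5: ref 6 → HIT, frames=[4,6,-]
Step 6: ref 6 → HIT, frames=[4,6,-]
Step 7: ref 6 → HIT, frames=[4,6,-]
Step 8: ref 3 → FAULT, frames=[4,6,3]
Step 9: ref 6 → HIT, frames=[4,6,3]
Step 10: ref 3 → HIT, frames=[4,6,3]
Step 11: ref 5 → FAULT (evict 4), frames=[5,6,3]
Step 12: ref 3 → HIT, frames=[5,6,3]
Step 13: ref 3 → HIT, frames=[5,6,3]
Step 14: ref 5 → HIT, frames=[5,6,3]
Total faults: 4

Answer: 4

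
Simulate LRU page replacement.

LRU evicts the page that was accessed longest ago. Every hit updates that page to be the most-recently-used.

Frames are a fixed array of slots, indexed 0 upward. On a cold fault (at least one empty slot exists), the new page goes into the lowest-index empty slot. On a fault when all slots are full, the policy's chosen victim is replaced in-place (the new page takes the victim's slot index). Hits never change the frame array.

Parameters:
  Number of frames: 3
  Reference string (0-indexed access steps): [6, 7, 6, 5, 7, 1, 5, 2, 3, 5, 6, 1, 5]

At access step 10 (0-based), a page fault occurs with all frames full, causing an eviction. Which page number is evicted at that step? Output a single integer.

Step 0: ref 6 -> FAULT, frames=[6,-,-]
Step 1: ref 7 -> FAULT, frames=[6,7,-]
Step 2: ref 6 -> HIT, frames=[6,7,-]
Step 3: ref 5 -> FAULT, frames=[6,7,5]
Step 4: ref 7 -> HIT, frames=[6,7,5]
Step 5: ref 1 -> FAULT, evict 6, frames=[1,7,5]
Step 6: ref 5 -> HIT, frames=[1,7,5]
Step 7: ref 2 -> FAULT, evict 7, frames=[1,2,5]
Step 8: ref 3 -> FAULT, evict 1, frames=[3,2,5]
Step 9: ref 5 -> HIT, frames=[3,2,5]
Step 10: ref 6 -> FAULT, evict 2, frames=[3,6,5]
At step 10: evicted page 2

Answer: 2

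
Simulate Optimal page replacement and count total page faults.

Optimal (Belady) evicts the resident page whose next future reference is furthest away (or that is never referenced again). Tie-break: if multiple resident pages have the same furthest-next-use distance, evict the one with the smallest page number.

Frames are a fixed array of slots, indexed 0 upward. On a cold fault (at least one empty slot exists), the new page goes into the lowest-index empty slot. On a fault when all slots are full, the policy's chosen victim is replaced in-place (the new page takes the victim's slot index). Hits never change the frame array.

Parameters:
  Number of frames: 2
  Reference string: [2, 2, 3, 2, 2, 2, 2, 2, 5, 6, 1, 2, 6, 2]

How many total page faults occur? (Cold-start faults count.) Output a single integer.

Step 0: ref 2 → FAULT, frames=[2,-]
Step 1: ref 2 → HIT, frames=[2,-]
Step 2: ref 3 → FAULT, frames=[2,3]
Step 3: ref 2 → HIT, frames=[2,3]
Step 4: ref 2 → HIT, frames=[2,3]
Step 5: ref 2 → HIT, frames=[2,3]
Step 6: ref 2 → HIT, frames=[2,3]
Step 7: ref 2 → HIT, frames=[2,3]
Step 8: ref 5 → FAULT (evict 3), frames=[2,5]
Step 9: ref 6 → FAULT (evict 5), frames=[2,6]
Step 10: ref 1 → FAULT (evict 6), frames=[2,1]
Step 11: ref 2 → HIT, frames=[2,1]
Step 12: ref 6 → FAULT (evict 1), frames=[2,6]
Step 13: ref 2 → HIT, frames=[2,6]
Total faults: 6

Answer: 6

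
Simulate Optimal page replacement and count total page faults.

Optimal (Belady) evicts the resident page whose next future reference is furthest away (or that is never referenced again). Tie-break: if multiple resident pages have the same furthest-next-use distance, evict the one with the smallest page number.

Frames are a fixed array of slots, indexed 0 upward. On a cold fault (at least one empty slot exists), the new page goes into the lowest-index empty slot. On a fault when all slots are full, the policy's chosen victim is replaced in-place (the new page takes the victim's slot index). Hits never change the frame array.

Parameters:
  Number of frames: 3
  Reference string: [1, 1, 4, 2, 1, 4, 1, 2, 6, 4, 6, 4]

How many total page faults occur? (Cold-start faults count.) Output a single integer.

Step 0: ref 1 → FAULT, frames=[1,-,-]
Step 1: ref 1 → HIT, frames=[1,-,-]
Step 2: ref 4 → FAULT, frames=[1,4,-]
Step 3: ref 2 → FAULT, frames=[1,4,2]
Step 4: ref 1 → HIT, frames=[1,4,2]
Step 5: ref 4 → HIT, frames=[1,4,2]
Step 6: ref 1 → HIT, frames=[1,4,2]
Step 7: ref 2 → HIT, frames=[1,4,2]
Step 8: ref 6 → FAULT (evict 1), frames=[6,4,2]
Step 9: ref 4 → HIT, frames=[6,4,2]
Step 10: ref 6 → HIT, frames=[6,4,2]
Step 11: ref 4 → HIT, frames=[6,4,2]
Total faults: 4

Answer: 4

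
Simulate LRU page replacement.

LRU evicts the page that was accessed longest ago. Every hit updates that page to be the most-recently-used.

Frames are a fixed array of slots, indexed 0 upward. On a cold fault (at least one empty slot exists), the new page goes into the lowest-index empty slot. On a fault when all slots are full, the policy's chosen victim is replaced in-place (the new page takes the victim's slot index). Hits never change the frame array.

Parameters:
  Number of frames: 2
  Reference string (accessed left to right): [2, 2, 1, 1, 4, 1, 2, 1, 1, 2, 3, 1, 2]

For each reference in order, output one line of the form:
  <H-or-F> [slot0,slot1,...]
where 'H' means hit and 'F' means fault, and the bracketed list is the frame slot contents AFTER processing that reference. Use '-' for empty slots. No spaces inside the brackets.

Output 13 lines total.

F [2,-]
H [2,-]
F [2,1]
H [2,1]
F [4,1]
H [4,1]
F [2,1]
H [2,1]
H [2,1]
H [2,1]
F [2,3]
F [1,3]
F [1,2]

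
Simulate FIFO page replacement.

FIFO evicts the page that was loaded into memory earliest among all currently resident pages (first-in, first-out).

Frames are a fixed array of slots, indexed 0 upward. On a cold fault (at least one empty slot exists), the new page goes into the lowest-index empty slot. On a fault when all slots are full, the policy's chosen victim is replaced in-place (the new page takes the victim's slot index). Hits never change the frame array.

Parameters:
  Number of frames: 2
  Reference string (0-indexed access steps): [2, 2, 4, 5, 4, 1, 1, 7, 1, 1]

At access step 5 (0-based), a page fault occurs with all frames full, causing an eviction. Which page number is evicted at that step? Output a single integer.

Step 0: ref 2 -> FAULT, frames=[2,-]
Step 1: ref 2 -> HIT, frames=[2,-]
Step 2: ref 4 -> FAULT, frames=[2,4]
Step 3: ref 5 -> FAULT, evict 2, frames=[5,4]
Step 4: ref 4 -> HIT, frames=[5,4]
Step 5: ref 1 -> FAULT, evict 4, frames=[5,1]
At step 5: evicted page 4

Answer: 4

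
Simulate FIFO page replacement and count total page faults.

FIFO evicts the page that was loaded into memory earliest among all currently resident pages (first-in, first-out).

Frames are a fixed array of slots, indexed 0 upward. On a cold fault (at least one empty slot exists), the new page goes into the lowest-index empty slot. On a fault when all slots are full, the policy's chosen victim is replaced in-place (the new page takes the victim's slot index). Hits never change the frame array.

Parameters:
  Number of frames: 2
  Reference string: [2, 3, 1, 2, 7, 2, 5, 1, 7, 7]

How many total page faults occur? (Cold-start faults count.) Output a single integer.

Step 0: ref 2 → FAULT, frames=[2,-]
Step 1: ref 3 → FAULT, frames=[2,3]
Step 2: ref 1 → FAULT (evict 2), frames=[1,3]
Step 3: ref 2 → FAULT (evict 3), frames=[1,2]
Step 4: ref 7 → FAULT (evict 1), frames=[7,2]
Step 5: ref 2 → HIT, frames=[7,2]
Step 6: ref 5 → FAULT (evict 2), frames=[7,5]
Step 7: ref 1 → FAULT (evict 7), frames=[1,5]
Step 8: ref 7 → FAULT (evict 5), frames=[1,7]
Step 9: ref 7 → HIT, frames=[1,7]
Total faults: 8

Answer: 8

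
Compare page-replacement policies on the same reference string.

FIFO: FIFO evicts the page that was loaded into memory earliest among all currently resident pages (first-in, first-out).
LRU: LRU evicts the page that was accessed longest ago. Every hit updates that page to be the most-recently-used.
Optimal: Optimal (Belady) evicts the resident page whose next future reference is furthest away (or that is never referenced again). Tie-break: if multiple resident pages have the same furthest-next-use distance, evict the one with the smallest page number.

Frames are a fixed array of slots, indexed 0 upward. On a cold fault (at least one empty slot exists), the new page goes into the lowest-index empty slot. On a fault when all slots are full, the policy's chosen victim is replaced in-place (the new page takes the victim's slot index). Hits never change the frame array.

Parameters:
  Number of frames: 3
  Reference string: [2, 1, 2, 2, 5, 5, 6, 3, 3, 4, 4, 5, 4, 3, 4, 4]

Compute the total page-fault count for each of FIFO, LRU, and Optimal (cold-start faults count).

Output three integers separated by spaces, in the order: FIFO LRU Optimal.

--- FIFO ---
  step 0: ref 2 -> FAULT, frames=[2,-,-] (faults so far: 1)
  step 1: ref 1 -> FAULT, frames=[2,1,-] (faults so far: 2)
  step 2: ref 2 -> HIT, frames=[2,1,-] (faults so far: 2)
  step 3: ref 2 -> HIT, frames=[2,1,-] (faults so far: 2)
  step 4: ref 5 -> FAULT, frames=[2,1,5] (faults so far: 3)
  step 5: ref 5 -> HIT, frames=[2,1,5] (faults so far: 3)
  step 6: ref 6 -> FAULT, evict 2, frames=[6,1,5] (faults so far: 4)
  step 7: ref 3 -> FAULT, evict 1, frames=[6,3,5] (faults so far: 5)
  step 8: ref 3 -> HIT, frames=[6,3,5] (faults so far: 5)
  step 9: ref 4 -> FAULT, evict 5, frames=[6,3,4] (faults so far: 6)
  step 10: ref 4 -> HIT, frames=[6,3,4] (faults so far: 6)
  step 11: ref 5 -> FAULT, evict 6, frames=[5,3,4] (faults so far: 7)
  step 12: ref 4 -> HIT, frames=[5,3,4] (faults so far: 7)
  step 13: ref 3 -> HIT, frames=[5,3,4] (faults so far: 7)
  step 14: ref 4 -> HIT, frames=[5,3,4] (faults so far: 7)
  step 15: ref 4 -> HIT, frames=[5,3,4] (faults so far: 7)
  FIFO total faults: 7
--- LRU ---
  step 0: ref 2 -> FAULT, frames=[2,-,-] (faults so far: 1)
  step 1: ref 1 -> FAULT, frames=[2,1,-] (faults so far: 2)
  step 2: ref 2 -> HIT, frames=[2,1,-] (faults so far: 2)
  step 3: ref 2 -> HIT, frames=[2,1,-] (faults so far: 2)
  step 4: ref 5 -> FAULT, frames=[2,1,5] (faults so far: 3)
  step 5: ref 5 -> HIT, frames=[2,1,5] (faults so far: 3)
  step 6: ref 6 -> FAULT, evict 1, frames=[2,6,5] (faults so far: 4)
  step 7: ref 3 -> FAULT, evict 2, frames=[3,6,5] (faults so far: 5)
  step 8: ref 3 -> HIT, frames=[3,6,5] (faults so far: 5)
  step 9: ref 4 -> FAULT, evict 5, frames=[3,6,4] (faults so far: 6)
  step 10: ref 4 -> HIT, frames=[3,6,4] (faults so far: 6)
  step 11: ref 5 -> FAULT, evict 6, frames=[3,5,4] (faults so far: 7)
  step 12: ref 4 -> HIT, frames=[3,5,4] (faults so far: 7)
  step 13: ref 3 -> HIT, frames=[3,5,4] (faults so far: 7)
  step 14: ref 4 -> HIT, frames=[3,5,4] (faults so far: 7)
  step 15: ref 4 -> HIT, frames=[3,5,4] (faults so far: 7)
  LRU total faults: 7
--- Optimal ---
  step 0: ref 2 -> FAULT, frames=[2,-,-] (faults so far: 1)
  step 1: ref 1 -> FAULT, frames=[2,1,-] (faults so far: 2)
  step 2: ref 2 -> HIT, frames=[2,1,-] (faults so far: 2)
  step 3: ref 2 -> HIT, frames=[2,1,-] (faults so far: 2)
  step 4: ref 5 -> FAULT, frames=[2,1,5] (faults so far: 3)
  step 5: ref 5 -> HIT, frames=[2,1,5] (faults so far: 3)
  step 6: ref 6 -> FAULT, evict 1, frames=[2,6,5] (faults so far: 4)
  step 7: ref 3 -> FAULT, evict 2, frames=[3,6,5] (faults so far: 5)
  step 8: ref 3 -> HIT, frames=[3,6,5] (faults so far: 5)
  step 9: ref 4 -> FAULT, evict 6, frames=[3,4,5] (faults so far: 6)
  step 10: ref 4 -> HIT, frames=[3,4,5] (faults so far: 6)
  step 11: ref 5 -> HIT, frames=[3,4,5] (faults so far: 6)
  step 12: ref 4 -> HIT, frames=[3,4,5] (faults so far: 6)
  step 13: ref 3 -> HIT, frames=[3,4,5] (faults so far: 6)
  step 14: ref 4 -> HIT, frames=[3,4,5] (faults so far: 6)
  step 15: ref 4 -> HIT, frames=[3,4,5] (faults so far: 6)
  Optimal total faults: 6

Answer: 7 7 6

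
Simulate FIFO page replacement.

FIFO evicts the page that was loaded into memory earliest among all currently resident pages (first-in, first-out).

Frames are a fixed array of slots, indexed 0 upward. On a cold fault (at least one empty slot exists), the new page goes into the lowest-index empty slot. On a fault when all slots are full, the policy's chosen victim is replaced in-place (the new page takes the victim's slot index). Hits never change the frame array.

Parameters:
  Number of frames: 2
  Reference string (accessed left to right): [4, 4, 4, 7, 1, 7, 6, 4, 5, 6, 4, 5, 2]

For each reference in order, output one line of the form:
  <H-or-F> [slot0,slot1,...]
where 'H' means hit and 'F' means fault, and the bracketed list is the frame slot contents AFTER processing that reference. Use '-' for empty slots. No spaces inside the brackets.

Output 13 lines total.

F [4,-]
H [4,-]
H [4,-]
F [4,7]
F [1,7]
H [1,7]
F [1,6]
F [4,6]
F [4,5]
F [6,5]
F [6,4]
F [5,4]
F [5,2]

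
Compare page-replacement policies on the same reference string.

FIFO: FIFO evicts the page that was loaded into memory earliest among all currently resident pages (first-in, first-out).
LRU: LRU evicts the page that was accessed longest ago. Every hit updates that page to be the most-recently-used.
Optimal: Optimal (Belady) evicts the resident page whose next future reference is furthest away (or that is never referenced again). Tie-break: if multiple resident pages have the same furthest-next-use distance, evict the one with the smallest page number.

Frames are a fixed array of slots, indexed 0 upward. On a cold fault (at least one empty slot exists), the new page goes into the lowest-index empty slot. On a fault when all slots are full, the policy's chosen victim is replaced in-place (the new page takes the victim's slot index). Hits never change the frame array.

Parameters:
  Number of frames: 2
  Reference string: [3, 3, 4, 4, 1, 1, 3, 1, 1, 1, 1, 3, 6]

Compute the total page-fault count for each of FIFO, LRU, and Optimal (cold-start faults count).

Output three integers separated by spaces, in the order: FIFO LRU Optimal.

Answer: 5 5 4

Derivation:
--- FIFO ---
  step 0: ref 3 -> FAULT, frames=[3,-] (faults so far: 1)
  step 1: ref 3 -> HIT, frames=[3,-] (faults so far: 1)
  step 2: ref 4 -> FAULT, frames=[3,4] (faults so far: 2)
  step 3: ref 4 -> HIT, frames=[3,4] (faults so far: 2)
  step 4: ref 1 -> FAULT, evict 3, frames=[1,4] (faults so far: 3)
  step 5: ref 1 -> HIT, frames=[1,4] (faults so far: 3)
  step 6: ref 3 -> FAULT, evict 4, frames=[1,3] (faults so far: 4)
  step 7: ref 1 -> HIT, frames=[1,3] (faults so far: 4)
  step 8: ref 1 -> HIT, frames=[1,3] (faults so far: 4)
  step 9: ref 1 -> HIT, frames=[1,3] (faults so far: 4)
  step 10: ref 1 -> HIT, frames=[1,3] (faults so far: 4)
  step 11: ref 3 -> HIT, frames=[1,3] (faults so far: 4)
  step 12: ref 6 -> FAULT, evict 1, frames=[6,3] (faults so far: 5)
  FIFO total faults: 5
--- LRU ---
  step 0: ref 3 -> FAULT, frames=[3,-] (faults so far: 1)
  step 1: ref 3 -> HIT, frames=[3,-] (faults so far: 1)
  step 2: ref 4 -> FAULT, frames=[3,4] (faults so far: 2)
  step 3: ref 4 -> HIT, frames=[3,4] (faults so far: 2)
  step 4: ref 1 -> FAULT, evict 3, frames=[1,4] (faults so far: 3)
  step 5: ref 1 -> HIT, frames=[1,4] (faults so far: 3)
  step 6: ref 3 -> FAULT, evict 4, frames=[1,3] (faults so far: 4)
  step 7: ref 1 -> HIT, frames=[1,3] (faults so far: 4)
  step 8: ref 1 -> HIT, frames=[1,3] (faults so far: 4)
  step 9: ref 1 -> HIT, frames=[1,3] (faults so far: 4)
  step 10: ref 1 -> HIT, frames=[1,3] (faults so far: 4)
  step 11: ref 3 -> HIT, frames=[1,3] (faults so far: 4)
  step 12: ref 6 -> FAULT, evict 1, frames=[6,3] (faults so far: 5)
  LRU total faults: 5
--- Optimal ---
  step 0: ref 3 -> FAULT, frames=[3,-] (faults so far: 1)
  step 1: ref 3 -> HIT, frames=[3,-] (faults so far: 1)
  step 2: ref 4 -> FAULT, frames=[3,4] (faults so far: 2)
  step 3: ref 4 -> HIT, frames=[3,4] (faults so far: 2)
  step 4: ref 1 -> FAULT, evict 4, frames=[3,1] (faults so far: 3)
  step 5: ref 1 -> HIT, frames=[3,1] (faults so far: 3)
  step 6: ref 3 -> HIT, frames=[3,1] (faults so far: 3)
  step 7: ref 1 -> HIT, frames=[3,1] (faults so far: 3)
  step 8: ref 1 -> HIT, frames=[3,1] (faults so far: 3)
  step 9: ref 1 -> HIT, frames=[3,1] (faults so far: 3)
  step 10: ref 1 -> HIT, frames=[3,1] (faults so far: 3)
  step 11: ref 3 -> HIT, frames=[3,1] (faults so far: 3)
  step 12: ref 6 -> FAULT, evict 1, frames=[3,6] (faults so far: 4)
  Optimal total faults: 4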